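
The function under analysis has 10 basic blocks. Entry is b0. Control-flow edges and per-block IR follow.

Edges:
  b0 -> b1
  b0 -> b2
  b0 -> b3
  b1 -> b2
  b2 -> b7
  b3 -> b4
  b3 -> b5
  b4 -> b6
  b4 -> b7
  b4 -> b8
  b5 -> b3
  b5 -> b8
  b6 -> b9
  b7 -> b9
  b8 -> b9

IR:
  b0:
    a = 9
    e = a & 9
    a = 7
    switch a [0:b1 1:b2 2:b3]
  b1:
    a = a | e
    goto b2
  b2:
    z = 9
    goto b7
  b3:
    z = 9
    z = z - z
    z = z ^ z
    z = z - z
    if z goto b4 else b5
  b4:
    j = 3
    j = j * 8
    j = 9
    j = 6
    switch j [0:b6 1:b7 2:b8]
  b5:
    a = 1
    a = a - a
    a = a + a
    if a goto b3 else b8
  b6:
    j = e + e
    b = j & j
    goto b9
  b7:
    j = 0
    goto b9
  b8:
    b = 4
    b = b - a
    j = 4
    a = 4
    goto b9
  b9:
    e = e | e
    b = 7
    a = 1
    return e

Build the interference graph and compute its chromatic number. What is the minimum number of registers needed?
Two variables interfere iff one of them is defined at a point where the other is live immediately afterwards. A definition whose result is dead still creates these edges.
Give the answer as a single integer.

Block summaries:
  b0 def {a,e} use ∅
  b1 def {a} use {a,e}
  b2 def {z} use ∅
  b3 def {z} use ∅
  b4 def {j} use ∅
  b5 def {a} use ∅
  b6 def {b,j} use {e}
  b7 def {j} use ∅
  b8 def {a,b,j} use {a}
  b9 def {a,b,e} use {e}

Liveness:
  b0: in=∅ out={a,e}
  b1: in={a,e} out={e}
  b2: in={e} out={e}
  b3: in={a,e} out={a,e}
  b4: in={a,e} out={a,e}
  b5: in={e} out={a,e}
  b6: in={e} out={e}
  b7: in={e} out={e}
  b8: in={a,e} out={e}
  b9: in={e} out=∅

Conflict graph:
  a: {b,e,j,z}
  b: {a,e}
  e: {a,b,j,z}
  j: {a,e}
  z: {a,e}

Registers:
  {a,b,e} pairwise interfere (3-clique) ⇒ χ ≥ 3
  3-colouring: r0={a}  r1={e}  r2={b,j,z}
  χ = 3

Answer: 3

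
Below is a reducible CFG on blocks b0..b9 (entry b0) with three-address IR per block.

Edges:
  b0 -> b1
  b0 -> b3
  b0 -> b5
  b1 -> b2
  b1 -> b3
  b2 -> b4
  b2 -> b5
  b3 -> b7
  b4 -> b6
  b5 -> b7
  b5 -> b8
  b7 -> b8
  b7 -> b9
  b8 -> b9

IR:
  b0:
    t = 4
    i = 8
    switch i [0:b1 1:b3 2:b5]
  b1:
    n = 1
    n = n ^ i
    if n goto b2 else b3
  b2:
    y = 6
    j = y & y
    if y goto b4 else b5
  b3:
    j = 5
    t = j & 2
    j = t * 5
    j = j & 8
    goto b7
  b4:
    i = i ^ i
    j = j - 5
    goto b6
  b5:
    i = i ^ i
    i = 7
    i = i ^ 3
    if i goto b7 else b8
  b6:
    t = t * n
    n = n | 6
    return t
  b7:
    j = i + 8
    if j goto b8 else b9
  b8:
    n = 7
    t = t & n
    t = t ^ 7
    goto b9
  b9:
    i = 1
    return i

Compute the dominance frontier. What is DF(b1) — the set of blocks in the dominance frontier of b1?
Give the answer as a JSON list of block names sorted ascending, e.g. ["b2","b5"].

idom tree: b1←b0 b2←b1 b3←b0 b4←b2 b5←b0 b6←b4 b7←b0 b8←b0 b9←b0
Join-block Dom:
  b3: preds {b0,b1}: {b0} ∩ {b0,b1} = {b0}; idom=b0
  b5: preds {b0,b2}: {b0} ∩ {b0,b1,b2} = {b0}; idom=b0
  b7: preds {b3,b5}: {b0,b3} ∩ {b0,b5} = {b0}; idom=b0
  b8: preds {b5,b7}: {b0,b5} ∩ {b0,b7} = {b0}; idom=b0
  b9: preds {b7,b8}: {b0,b7} ∩ {b0,b8} = {b0}; idom=b0

DF derivation:
  join b3 pred b0: · stop@b0
  join b3 pred b1: b1 stop@b0
  join b5 pred b0: · stop@b0
  join b5 pred b2: b2→b1 stop@b0
  join b7 pred b3: b3 stop@b0
  join b7 pred b5: b5 stop@b0
  join b8 pred b5: b5 stop@b0
  join b8 pred b7: b7 stop@b0
  join b9 pred b7: b7 stop@b0
  join b9 pred b8: b8 stop@b0
  b0: DF=∅
  b1: DF={b3,b5}
  b2: DF={b5}
  b3: DF={b7}
  b4: DF=∅
  b5: DF={b7,b8}
  b6: DF=∅
  b7: DF={b8,b9}
  b8: DF={b9}
  b9: DF=∅

DF(b1) = ["b3", "b5"]

Answer: ["b3", "b5"]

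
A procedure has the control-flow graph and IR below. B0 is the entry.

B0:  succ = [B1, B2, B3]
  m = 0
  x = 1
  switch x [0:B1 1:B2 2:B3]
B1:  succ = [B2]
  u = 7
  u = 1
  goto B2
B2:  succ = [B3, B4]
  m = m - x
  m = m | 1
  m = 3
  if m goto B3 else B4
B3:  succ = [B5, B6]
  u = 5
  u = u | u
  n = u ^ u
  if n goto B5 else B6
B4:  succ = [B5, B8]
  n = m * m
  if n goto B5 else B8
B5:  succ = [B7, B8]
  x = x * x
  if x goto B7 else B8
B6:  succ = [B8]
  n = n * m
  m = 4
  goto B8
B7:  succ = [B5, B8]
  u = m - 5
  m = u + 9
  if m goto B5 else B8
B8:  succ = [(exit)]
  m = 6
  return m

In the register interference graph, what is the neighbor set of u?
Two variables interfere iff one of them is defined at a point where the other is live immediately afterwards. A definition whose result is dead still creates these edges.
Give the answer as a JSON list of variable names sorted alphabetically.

Block summaries:
  B0: def={m,x} ue=∅
  B1: def={u} ue=∅
  B2: def={m} ue={m,x}
  B3: def={n,u} ue=∅
  B4: def={n} ue={m}
  B5: def={x} ue={x}
  B6: def={m,n} ue={m,n}
  B7: def={m,u} ue={m}
  B8: def={m} ue=∅

Live sets:
  B0 li=∅ lo={m,x}
  B1 li={m,x} lo={m,x}
  B2 li={m,x} lo={m,x}
  B3 li={m,x} lo={m,n,x}
  B4 li={m,x} lo={m,x}
  B5 li={m,x} lo={m,x}
  B6 li={m,n} lo=∅
  B7 li={m,x} lo={m,x}
  B8 li=∅ lo=∅

Interference:
  m↔{n,u,x}
  n↔{m,x}
  u↔{m,x}
  x↔{m,n,u}

N(u) = ["m", "x"]

Answer: ["m", "x"]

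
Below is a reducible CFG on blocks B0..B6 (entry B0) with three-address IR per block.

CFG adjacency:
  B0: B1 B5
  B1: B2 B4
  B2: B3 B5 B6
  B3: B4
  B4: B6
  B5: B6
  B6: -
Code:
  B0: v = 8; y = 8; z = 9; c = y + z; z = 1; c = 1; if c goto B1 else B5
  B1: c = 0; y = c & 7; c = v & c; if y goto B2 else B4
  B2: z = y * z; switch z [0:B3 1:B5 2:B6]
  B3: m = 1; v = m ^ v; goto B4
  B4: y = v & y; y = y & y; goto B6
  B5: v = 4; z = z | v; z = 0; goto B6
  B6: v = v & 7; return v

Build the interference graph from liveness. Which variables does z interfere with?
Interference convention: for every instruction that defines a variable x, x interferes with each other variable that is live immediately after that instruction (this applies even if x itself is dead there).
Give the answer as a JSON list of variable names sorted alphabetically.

Answer: ["c", "v", "y"]

Analysis:
def/use:
  B0: {c,v,y,z} / ∅
  B1: {c,y} / {v}
  B2: {z} / {y,z}
  B3: {m,v} / {v}
  B4: {y} / {v,y}
  B5: {v,z} / {z}
  B6: {v} / {v}

Liveness:
  B0: in=∅ out={v,z}
  B1: in={v,z} out={v,y,z}
  B2: in={v,y,z} out={v,y,z}
  B3: in={v,y} out={v,y}
  B4: in={v,y} out={v}
  B5: in={z} out={v}
  B6: in={v} out=∅

Interfere edges:
  c: {v,y,z}
  m: {v,y}
  v: {c,m,y,z}
  y: {c,m,v,z}
  z: {c,v,y}

N(z) = ["c", "v", "y"]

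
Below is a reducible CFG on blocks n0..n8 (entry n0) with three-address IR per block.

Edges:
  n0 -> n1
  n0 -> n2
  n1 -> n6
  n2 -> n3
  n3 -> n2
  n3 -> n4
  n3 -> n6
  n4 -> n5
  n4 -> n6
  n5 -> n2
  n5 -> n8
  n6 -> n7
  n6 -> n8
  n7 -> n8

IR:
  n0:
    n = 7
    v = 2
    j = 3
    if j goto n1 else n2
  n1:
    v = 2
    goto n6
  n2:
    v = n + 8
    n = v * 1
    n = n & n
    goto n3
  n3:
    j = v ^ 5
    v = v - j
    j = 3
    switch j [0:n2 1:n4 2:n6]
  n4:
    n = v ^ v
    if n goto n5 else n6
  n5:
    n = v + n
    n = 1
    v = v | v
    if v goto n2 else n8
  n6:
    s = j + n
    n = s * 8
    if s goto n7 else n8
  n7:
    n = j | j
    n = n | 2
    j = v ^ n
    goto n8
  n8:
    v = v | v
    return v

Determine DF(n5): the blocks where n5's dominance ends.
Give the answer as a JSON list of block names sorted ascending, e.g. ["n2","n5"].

idom tree: n1←n0 n2←n0 n3←n2 n4←n3 n5←n4 n6←n0 n7←n6 n8←n0
Dom at joins:
  n2: preds {n0,n3,n5}: {n0} ∩ {n0,n2,n3} ∩ {n0,n2,n3,n4,n5} = {n0}; idom=n0
  n6: preds {n1,n3,n4}: {n0,n1} ∩ {n0,n2,n3} ∩ {n0,n2,n3,n4} = {n0}; idom=n0
  n8: preds {n5,n6,n7}: {n0,n2,n3,n4,n5} ∩ {n0,n6} ∩ {n0,n6,n7} = {n0}; idom=n0

DF derivation:
  n2←n0: walk · to n0
  n2←n3: walk n3→n2 to n0
  n2←n5: walk n5→n4→n3→n2 to n0
  n6←n1: walk n1 to n0
  n6←n3: walk n3→n2 to n0
  n6←n4: walk n4→n3→n2 to n0
  n8←n5: walk n5→n4→n3→n2 to n0
  n8←n6: walk n6 to n0
  n8←n7: walk n7→n6 to n0
  DF(n0)=∅
  DF(n1)={n6}
  DF(n2)={n2,n6,n8}
  DF(n3)={n2,n6,n8}
  DF(n4)={n2,n6,n8}
  DF(n5)={n2,n8}
  DF(n6)={n8}
  DF(n7)={n8}
  DF(n8)=∅

DF(n5) = ["n2", "n8"]

Answer: ["n2", "n8"]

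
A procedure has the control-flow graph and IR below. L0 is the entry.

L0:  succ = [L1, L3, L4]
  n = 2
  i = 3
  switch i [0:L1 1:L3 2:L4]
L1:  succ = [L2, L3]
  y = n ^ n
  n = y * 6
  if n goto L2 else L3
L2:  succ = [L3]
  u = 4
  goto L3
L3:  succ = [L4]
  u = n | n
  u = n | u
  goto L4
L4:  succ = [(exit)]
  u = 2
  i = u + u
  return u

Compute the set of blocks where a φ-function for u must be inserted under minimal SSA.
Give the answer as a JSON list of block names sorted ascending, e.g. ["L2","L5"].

Answer: ["L3", "L4"]

Working:
idom tree: L1←L0 L2←L1 L3←L0 L4←L0
Dom∩ at merges:
  L3: preds {L0,L1,L2}: {L0} ∩ {L0,L1} ∩ {L0,L1,L2} = {L0}; idom=L0
  L4: preds {L0,L3}: {L0} ∩ {L0,L3} = {L0}; idom=L0

Frontier:
  L3←L0: walk · to L0
  L3←L1: walk L1 to L0
  L3←L2: walk L2→L1 to L0
  L4←L0: walk · to L0
  L4←L3: walk L3 to L0
  L0: DF=∅
  L1: DF={L3}
  L2: DF={L3}
  L3: DF={L4}
  L4: DF=∅

φ for u: defs {L2,L3,L4}
  DF⁺ = {L3,L4}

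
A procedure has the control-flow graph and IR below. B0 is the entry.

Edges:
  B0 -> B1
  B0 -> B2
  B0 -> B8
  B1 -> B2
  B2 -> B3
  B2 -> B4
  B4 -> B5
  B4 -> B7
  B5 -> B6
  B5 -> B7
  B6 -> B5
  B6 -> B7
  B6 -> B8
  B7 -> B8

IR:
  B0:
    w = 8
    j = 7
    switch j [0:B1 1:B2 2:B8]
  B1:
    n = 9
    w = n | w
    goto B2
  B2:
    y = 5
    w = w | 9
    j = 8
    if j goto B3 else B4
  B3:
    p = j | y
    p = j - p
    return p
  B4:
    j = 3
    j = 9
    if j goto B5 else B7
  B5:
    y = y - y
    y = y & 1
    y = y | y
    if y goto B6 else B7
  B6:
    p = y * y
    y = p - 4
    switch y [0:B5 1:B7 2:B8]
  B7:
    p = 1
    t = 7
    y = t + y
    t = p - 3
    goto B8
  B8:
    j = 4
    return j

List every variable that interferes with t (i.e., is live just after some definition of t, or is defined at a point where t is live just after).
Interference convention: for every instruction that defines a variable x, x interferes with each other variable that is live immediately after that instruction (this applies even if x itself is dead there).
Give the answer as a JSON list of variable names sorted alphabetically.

Answer: ["p", "y"]

Derivation:
Per-block:
  B0: def={j,w} ue=∅
  B1: def={n,w} ue={w}
  B2: def={j,w,y} ue={w}
  B3: def={p} ue={j,y}
  B4: def={j} ue=∅
  B5: def={y} ue={y}
  B6: def={p,y} ue={y}
  B7: def={p,t,y} ue={y}
  B8: def={j} ue=∅

Live sets:
  live B0: ∅→{w}
  live B1: {w}→{w}
  live B2: {w}→{j,y}
  live B3: {j,y}→∅
  live B4: {y}→{y}
  live B5: {y}→{y}
  live B6: {y}→{y}
  live B7: {y}→∅
  live B8: ∅→∅

Conflict graph:
  j: {p,w,y}
  n: {w}
  p: {j,t,y}
  t: {p,y}
  w: {j,n,y}
  y: {j,p,t,w}

N(t) = ["p", "y"]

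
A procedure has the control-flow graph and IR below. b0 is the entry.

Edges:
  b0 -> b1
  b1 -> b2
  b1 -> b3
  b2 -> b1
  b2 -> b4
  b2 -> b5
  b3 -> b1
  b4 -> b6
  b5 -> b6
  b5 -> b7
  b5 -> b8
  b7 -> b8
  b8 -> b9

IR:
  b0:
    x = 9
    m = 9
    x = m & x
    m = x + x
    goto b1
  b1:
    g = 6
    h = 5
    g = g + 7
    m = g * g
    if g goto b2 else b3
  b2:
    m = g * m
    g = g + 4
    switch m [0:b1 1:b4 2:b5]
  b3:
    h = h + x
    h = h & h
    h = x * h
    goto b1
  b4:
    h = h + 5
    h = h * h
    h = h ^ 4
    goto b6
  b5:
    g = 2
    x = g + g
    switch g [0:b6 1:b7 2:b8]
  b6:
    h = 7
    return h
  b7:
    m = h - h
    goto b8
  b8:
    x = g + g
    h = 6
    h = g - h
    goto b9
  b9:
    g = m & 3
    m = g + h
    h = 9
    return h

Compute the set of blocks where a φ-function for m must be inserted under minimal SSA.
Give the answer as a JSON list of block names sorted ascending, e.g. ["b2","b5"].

idom tree: b1←b0 b2←b1 b3←b1 b4←b2 b5←b2 b6←b2 b7←b5 b8←b5 b9←b8
Join-block Dom:
  b1: preds {b0,b2,b3}: {b0} ∩ {b0,b1,b2} ∩ {b0,b1,b3} = {b0}; idom=b0
  b6: preds {b4,b5}: {b0,b1,b2,b4} ∩ {b0,b1,b2,b5} = {b0,b1,b2}; idom=b2
  b8: preds {b5,b7}: {b0,b1,b2,b5} ∩ {b0,b1,b2,b5,b7} = {b0,b1,b2,b5}; idom=b5

DF derivation:
  b1←b0: walk · to b0
  b1←b2: walk b2→b1 to b0
  b1←b3: walk b3→b1 to b0
  b6←b4: walk b4 to b2
  b6←b5: walk b5 to b2
  b8←b5: walk · to b5
  b8←b7: walk b7 to b5
  b0 → ∅
  b1 → {b1}
  b2 → {b1}
  b3 → {b1}
  b4 → {b6}
  b5 → {b6}
  b6 → ∅
  b7 → {b8}
  b8 → ∅
  b9 → ∅

φ for m: defs {b0,b1,b2,b7,b9}
  DF⁺ = {b1,b8}

Answer: ["b1", "b8"]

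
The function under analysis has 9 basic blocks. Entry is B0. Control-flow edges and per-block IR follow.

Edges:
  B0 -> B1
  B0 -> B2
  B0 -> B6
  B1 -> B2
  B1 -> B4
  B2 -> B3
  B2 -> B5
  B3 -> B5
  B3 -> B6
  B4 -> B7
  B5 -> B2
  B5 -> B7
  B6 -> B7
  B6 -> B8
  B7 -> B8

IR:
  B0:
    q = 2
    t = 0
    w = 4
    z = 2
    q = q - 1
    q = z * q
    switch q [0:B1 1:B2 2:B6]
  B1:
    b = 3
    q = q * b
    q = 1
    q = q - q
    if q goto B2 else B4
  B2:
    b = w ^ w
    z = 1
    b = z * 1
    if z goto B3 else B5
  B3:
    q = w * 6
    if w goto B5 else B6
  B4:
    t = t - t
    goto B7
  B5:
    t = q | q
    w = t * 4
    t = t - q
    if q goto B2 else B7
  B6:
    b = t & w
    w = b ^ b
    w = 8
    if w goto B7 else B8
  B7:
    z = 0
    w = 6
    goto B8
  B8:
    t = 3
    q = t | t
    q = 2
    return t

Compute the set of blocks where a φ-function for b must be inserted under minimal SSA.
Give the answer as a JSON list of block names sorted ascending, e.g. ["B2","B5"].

Answer: ["B2", "B6", "B7", "B8"]

Analysis:
idom tree: B1←B0 B2←B0 B3←B2 B4←B1 B5←B2 B6←B0 B7←B0 B8←B0
Join-block Dom:
  B2: preds {B0,B1,B5}: {B0} ∩ {B0,B1} ∩ {B0,B2,B5} = {B0}; idom=B0
  B5: preds {B2,B3}: {B0,B2} ∩ {B0,B2,B3} = {B0,B2}; idom=B2
  B6: preds {B0,B3}: {B0} ∩ {B0,B2,B3} = {B0}; idom=B0
  B7: preds {B4,B5,B6}: {B0,B1,B4} ∩ {B0,B2,B5} ∩ {B0,B6} = {B0}; idom=B0
  B8: preds {B6,B7}: {B0,B6} ∩ {B0,B7} = {B0}; idom=B0

Frontier:
  join B2 pred B0: · stop@B0
  join B2 pred B1: B1 stop@B0
  join B2 pred B5: B5→B2 stop@B0
  join B5 pred B2: · stop@B2
  join B5 pred B3: B3 stop@B2
  join B6 pred B0: · stop@B0
  join B6 pred B3: B3→B2 stop@B0
  join B7 pred B4: B4→B1 stop@B0
  join B7 pred B5: B5→B2 stop@B0
  join B7 pred B6: B6 stop@B0
  join B8 pred B6: B6 stop@B0
  join B8 pred B7: B7 stop@B0
  B0: DF=∅
  B1: DF={B2,B7}
  B2: DF={B2,B6,B7}
  B3: DF={B5,B6}
  B4: DF={B7}
  B5: DF={B2,B7}
  B6: DF={B7,B8}
  B7: DF={B8}
  B8: DF=∅

φ for b: defs {B1,B2,B6}
  DF⁺ = {B2,B6,B7,B8}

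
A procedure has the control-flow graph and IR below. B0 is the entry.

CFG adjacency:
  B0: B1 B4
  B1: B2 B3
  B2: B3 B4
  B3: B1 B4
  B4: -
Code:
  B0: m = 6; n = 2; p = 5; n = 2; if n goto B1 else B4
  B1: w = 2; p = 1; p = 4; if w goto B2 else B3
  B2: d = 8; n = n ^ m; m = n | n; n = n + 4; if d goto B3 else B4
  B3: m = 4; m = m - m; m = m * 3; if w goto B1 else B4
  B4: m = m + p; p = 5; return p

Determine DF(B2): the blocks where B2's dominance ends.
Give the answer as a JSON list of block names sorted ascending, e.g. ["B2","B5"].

idom tree: B1←B0 B2←B1 B3←B1 B4←B0
Dom at joins:
  B1: preds {B0,B3}: {B0} ∩ {B0,B1,B3} = {B0}; idom=B0
  B3: preds {B1,B2}: {B0,B1} ∩ {B0,B1,B2} = {B0,B1}; idom=B1
  B4: preds {B0,B2,B3}: {B0} ∩ {B0,B1,B2} ∩ {B0,B1,B3} = {B0}; idom=B0

DF walk-up:
  B1←B0: walk · to B0
  B1←B3: walk B3→B1 to B0
  B3←B1: walk · to B1
  B3←B2: walk B2 to B1
  B4←B0: walk · to B0
  B4←B2: walk B2→B1 to B0
  B4←B3: walk B3→B1 to B0
  B0: DF=∅
  B1: DF={B1,B4}
  B2: DF={B3,B4}
  B3: DF={B1,B4}
  B4: DF=∅

DF(B2) = ["B3", "B4"]

Answer: ["B3", "B4"]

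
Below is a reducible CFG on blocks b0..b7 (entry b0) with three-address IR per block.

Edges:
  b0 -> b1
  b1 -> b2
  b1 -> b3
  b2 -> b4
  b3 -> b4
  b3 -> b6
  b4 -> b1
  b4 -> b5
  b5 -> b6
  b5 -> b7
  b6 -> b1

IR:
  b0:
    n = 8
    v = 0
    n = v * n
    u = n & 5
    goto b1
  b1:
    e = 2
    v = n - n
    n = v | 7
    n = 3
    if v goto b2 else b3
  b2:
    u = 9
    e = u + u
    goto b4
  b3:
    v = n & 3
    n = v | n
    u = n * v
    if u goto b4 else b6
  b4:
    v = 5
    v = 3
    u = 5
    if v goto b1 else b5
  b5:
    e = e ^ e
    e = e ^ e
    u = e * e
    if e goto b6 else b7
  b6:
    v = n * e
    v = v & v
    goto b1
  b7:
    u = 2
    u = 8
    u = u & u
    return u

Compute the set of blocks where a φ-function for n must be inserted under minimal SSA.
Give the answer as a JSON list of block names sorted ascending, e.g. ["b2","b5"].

Answer: ["b1", "b4", "b6"]

Analysis:
idom tree: b1←b0 b2←b1 b3←b1 b4←b1 b5←b4 b6←b1 b7←b5
Dom∩ at merges:
  b1: preds {b0,b4,b6}: {b0} ∩ {b0,b1,b4} ∩ {b0,b1,b6} = {b0}; idom=b0
  b4: preds {b2,b3}: {b0,b1,b2} ∩ {b0,b1,b3} = {b0,b1}; idom=b1
  b6: preds {b3,b5}: {b0,b1,b3} ∩ {b0,b1,b4,b5} = {b0,b1}; idom=b1

Frontier:
  join b1 pred b0: · stop@b0
  join b1 pred b4: b4→b1 stop@b0
  join b1 pred b6: b6→b1 stop@b0
  join b4 pred b2: b2 stop@b1
  join b4 pred b3: b3 stop@b1
  join b6 pred b3: b3 stop@b1
  join b6 pred b5: b5→b4 stop@b1
  DF(b0)=∅
  DF(b1)={b1}
  DF(b2)={b4}
  DF(b3)={b4,b6}
  DF(b4)={b1,b6}
  DF(b5)={b6}
  DF(b6)={b1}
  DF(b7)=∅

φ for n: defs {b0,b1,b3}
  DF⁺ = {b1,b4,b6}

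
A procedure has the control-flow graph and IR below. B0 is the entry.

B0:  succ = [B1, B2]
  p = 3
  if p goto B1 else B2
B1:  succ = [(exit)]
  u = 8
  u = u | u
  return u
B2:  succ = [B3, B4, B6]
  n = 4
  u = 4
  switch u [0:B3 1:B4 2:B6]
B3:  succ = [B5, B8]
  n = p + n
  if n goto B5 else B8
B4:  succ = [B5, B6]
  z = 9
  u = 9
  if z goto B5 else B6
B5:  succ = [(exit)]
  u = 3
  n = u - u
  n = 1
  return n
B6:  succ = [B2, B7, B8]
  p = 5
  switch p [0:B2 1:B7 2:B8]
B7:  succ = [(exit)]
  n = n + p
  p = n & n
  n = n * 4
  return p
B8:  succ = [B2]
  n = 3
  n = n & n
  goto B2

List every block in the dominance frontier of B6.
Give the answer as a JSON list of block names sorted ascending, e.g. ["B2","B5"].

idom tree: B1←B0 B2←B0 B3←B2 B4←B2 B5←B2 B6←B2 B7←B6 B8←B2
Join-block Dom:
  B2: preds {B0,B6,B8}: {B0} ∩ {B0,B2,B6} ∩ {B0,B2,B8} = {B0}; idom=B0
  B5: preds {B3,B4}: {B0,B2,B3} ∩ {B0,B2,B4} = {B0,B2}; idom=B2
  B6: preds {B2,B4}: {B0,B2} ∩ {B0,B2,B4} = {B0,B2}; idom=B2
  B8: preds {B3,B6}: {B0,B2,B3} ∩ {B0,B2,B6} = {B0,B2}; idom=B2

DF walk-up:
  join B2 pred B0: · stop@B0
  join B2 pred B6: B6→B2 stop@B0
  join B2 pred B8: B8→B2 stop@B0
  join B5 pred B3: B3 stop@B2
  join B5 pred B4: B4 stop@B2
  join B6 pred B2: · stop@B2
  join B6 pred B4: B4 stop@B2
  join B8 pred B3: B3 stop@B2
  join B8 pred B6: B6 stop@B2
  B0: DF=∅
  B1: DF=∅
  B2: DF={B2}
  B3: DF={B5,B8}
  B4: DF={B5,B6}
  B5: DF=∅
  B6: DF={B2,B8}
  B7: DF=∅
  B8: DF={B2}

DF(B6) = ["B2", "B8"]

Answer: ["B2", "B8"]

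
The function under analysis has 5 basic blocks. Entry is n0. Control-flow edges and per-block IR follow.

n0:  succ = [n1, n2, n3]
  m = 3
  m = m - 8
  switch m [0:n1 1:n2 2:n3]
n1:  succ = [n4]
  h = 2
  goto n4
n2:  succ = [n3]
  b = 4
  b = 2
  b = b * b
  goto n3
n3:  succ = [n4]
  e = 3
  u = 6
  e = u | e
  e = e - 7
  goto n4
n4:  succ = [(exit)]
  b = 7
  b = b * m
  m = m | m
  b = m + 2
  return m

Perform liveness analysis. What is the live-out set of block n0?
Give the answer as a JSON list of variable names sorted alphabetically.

def/use:
  n0: {m} / ∅
  n1: {h} / ∅
  n2: {b} / ∅
  n3: {e,u} / ∅
  n4: {b,m} / {m}

Backward fixpoint:
  n0 li=∅ lo={m}
  n1 li={m} lo={m}
  n2 li={m} lo={m}
  n3 li={m} lo={m}
  n4 li={m} lo=∅

live-out(n0) = ["m"]

Answer: ["m"]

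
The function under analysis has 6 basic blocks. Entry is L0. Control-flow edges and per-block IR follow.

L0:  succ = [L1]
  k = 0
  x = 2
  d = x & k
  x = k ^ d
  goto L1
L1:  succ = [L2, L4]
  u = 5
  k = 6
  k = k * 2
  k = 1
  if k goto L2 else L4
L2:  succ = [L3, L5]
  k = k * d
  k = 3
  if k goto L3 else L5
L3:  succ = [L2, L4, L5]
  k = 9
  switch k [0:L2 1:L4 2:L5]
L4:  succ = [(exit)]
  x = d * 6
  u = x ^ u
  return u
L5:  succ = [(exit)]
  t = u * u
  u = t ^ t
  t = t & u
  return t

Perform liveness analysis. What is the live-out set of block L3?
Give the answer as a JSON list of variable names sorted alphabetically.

def/use:
  L0: def={d,k,x} ue=∅
  L1: def={k,u} ue=∅
  L2: def={k} ue={d,k}
  L3: def={k} ue=∅
  L4: def={u,x} ue={d,u}
  L5: def={t,u} ue={u}

Liveness:
  L0 li=∅ lo={d}
  L1 li={d} lo={d,k,u}
  L2 li={d,k,u} lo={d,u}
  L3 li={d,u} lo={d,k,u}
  L4 li={d,u} lo=∅
  L5 li={u} lo=∅

live-out(L3) = ["d", "k", "u"]

Answer: ["d", "k", "u"]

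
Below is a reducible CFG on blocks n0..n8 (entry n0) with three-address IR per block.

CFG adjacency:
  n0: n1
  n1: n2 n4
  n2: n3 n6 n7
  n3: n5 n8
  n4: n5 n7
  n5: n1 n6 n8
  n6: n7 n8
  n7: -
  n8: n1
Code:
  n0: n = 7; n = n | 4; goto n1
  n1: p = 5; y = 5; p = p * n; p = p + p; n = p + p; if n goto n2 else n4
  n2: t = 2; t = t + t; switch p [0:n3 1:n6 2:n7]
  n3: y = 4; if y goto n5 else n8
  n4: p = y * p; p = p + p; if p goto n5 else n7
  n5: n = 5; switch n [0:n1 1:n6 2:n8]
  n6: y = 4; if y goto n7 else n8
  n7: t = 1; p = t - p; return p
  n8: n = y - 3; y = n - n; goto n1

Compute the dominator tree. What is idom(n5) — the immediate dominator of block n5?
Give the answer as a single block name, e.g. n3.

Answer: n1

Working:
idom tree: n1←n0 n2←n1 n3←n2 n4←n1 n5←n1 n6←n1 n7←n1 n8←n1
Dom∩ at merges:
  n1: preds {n0,n5,n8}: {n0} ∩ {n0,n1,n5} ∩ {n0,n1,n8} = {n0}; idom=n0
  n5: preds {n3,n4}: {n0,n1,n2,n3} ∩ {n0,n1,n4} = {n0,n1}; idom=n1
  n6: preds {n2,n5}: {n0,n1,n2} ∩ {n0,n1,n5} = {n0,n1}; idom=n1
  n7: preds {n2,n4,n6}: {n0,n1,n2} ∩ {n0,n1,n4} ∩ {n0,n1,n6} = {n0,n1}; idom=n1
  n8: preds {n3,n5,n6}: {n0,n1,n2,n3} ∩ {n0,n1,n5} ∩ {n0,n1,n6} = {n0,n1}; idom=n1

idom(n5) = n1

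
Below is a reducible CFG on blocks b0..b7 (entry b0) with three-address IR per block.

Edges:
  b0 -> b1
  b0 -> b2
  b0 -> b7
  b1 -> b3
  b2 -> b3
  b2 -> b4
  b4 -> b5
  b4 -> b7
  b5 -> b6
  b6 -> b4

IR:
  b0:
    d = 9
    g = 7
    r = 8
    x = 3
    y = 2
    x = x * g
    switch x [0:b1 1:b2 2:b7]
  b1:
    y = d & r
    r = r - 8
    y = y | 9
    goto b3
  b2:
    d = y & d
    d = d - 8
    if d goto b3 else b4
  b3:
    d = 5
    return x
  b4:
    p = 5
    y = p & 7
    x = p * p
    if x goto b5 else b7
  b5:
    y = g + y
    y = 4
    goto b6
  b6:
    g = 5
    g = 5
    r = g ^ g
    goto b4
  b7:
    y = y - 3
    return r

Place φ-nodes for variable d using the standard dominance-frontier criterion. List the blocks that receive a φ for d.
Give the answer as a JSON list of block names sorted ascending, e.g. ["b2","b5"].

Answer: ["b3", "b7"]

Analysis:
idom tree: b1←b0 b2←b0 b3←b0 b4←b2 b5←b4 b6←b5 b7←b0
Dom at joins:
  b3: preds {b1,b2}: {b0,b1} ∩ {b0,b2} = {b0}; idom=b0
  b4: preds {b2,b6}: {b0,b2} ∩ {b0,b2,b4,b5,b6} = {b0,b2}; idom=b2
  b7: preds {b0,b4}: {b0} ∩ {b0,b2,b4} = {b0}; idom=b0

Frontier:
  join b3 pred b1: b1 stop@b0
  join b3 pred b2: b2 stop@b0
  join b4 pred b2: · stop@b2
  join b4 pred b6: b6→b5→b4 stop@b2
  join b7 pred b0: · stop@b0
  join b7 pred b4: b4→b2 stop@b0
  DF(b0)=∅
  DF(b1)={b3}
  DF(b2)={b3,b7}
  DF(b3)=∅
  DF(b4)={b4,b7}
  DF(b5)={b4}
  DF(b6)={b4}
  DF(b7)=∅

φ for d: defs {b0,b2,b3}
  DF⁺ = {b3,b7}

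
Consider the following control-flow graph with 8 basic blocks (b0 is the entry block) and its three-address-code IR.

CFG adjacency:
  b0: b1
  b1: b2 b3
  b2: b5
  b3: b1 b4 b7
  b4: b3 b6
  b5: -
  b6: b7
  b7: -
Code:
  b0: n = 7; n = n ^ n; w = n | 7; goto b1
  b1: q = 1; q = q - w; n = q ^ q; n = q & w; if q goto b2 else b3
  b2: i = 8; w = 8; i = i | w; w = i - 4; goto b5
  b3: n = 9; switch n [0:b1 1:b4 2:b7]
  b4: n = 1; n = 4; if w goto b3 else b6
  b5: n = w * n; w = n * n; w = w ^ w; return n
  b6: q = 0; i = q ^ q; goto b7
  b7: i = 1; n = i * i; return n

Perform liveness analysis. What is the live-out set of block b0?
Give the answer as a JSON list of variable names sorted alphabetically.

Answer: ["w"]

Working:
Per-block:
  b0 def {n,w} use ∅
  b1 def {n,q} use {w}
  b2 def {i,w} use ∅
  b3 def {n} use ∅
  b4 def {n} use {w}
  b5 def {n,w} use {n,w}
  b6 def {i,q} use ∅
  b7 def {i,n} use ∅

Backward fixpoint:
  b0: in=∅ out={w}
  b1: in={w} out={n,w}
  b2: in={n} out={n,w}
  b3: in={w} out={w}
  b4: in={w} out={w}
  b5: in={n,w} out=∅
  b6: in=∅ out=∅
  b7: in=∅ out=∅

live-out(b0) = ["w"]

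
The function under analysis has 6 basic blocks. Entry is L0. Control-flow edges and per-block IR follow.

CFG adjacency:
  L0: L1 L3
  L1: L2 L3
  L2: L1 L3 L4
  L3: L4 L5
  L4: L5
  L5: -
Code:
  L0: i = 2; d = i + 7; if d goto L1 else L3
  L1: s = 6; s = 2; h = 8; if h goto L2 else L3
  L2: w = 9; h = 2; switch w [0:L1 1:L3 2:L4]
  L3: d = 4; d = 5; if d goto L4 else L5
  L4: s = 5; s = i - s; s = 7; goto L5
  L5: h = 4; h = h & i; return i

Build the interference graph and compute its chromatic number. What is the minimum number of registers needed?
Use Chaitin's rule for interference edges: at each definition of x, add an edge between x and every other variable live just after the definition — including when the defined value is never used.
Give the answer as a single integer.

Answer: 3

Derivation:
Block summaries:
  L0 def {d,i} use ∅
  L1 def {h,s} use ∅
  L2 def {h,w} use ∅
  L3 def {d} use ∅
  L4 def {s} use {i}
  L5 def {h} use {i}

Live sets:
  live L0: ∅→{i}
  live L1: {i}→{i}
  live L2: {i}→{i}
  live L3: {i}→{i}
  live L4: {i}→{i}
  live L5: {i}→∅

Interfere edges:
  d — {i}
  h — {i,w}
  i — {d,h,s,w}
  s — {i}
  w — {h,i}

Registers:
  lower bound: {h,i,w} mutually conflict ⇒ χ ≥ 3
  assign d→R1 h→R1 i→R0 s→R1 w→R2 — no edge inside a register ⇒ χ ≤ 3
  χ = 3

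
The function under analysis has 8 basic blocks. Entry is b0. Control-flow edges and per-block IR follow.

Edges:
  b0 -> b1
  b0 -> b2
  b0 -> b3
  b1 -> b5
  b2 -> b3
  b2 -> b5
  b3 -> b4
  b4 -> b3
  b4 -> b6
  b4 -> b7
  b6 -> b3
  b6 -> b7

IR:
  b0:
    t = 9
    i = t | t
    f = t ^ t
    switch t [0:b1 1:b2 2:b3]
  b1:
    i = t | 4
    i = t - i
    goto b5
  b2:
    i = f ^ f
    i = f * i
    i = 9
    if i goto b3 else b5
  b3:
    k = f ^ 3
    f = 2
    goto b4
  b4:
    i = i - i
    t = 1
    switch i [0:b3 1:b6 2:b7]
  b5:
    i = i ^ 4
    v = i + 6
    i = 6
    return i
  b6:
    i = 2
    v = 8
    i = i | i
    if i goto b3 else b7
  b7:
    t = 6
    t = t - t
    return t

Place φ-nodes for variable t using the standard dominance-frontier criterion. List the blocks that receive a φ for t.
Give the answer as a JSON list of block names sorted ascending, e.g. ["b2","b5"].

Answer: ["b3"]

Analysis:
idom tree: b1←b0 b2←b0 b3←b0 b4←b3 b5←b0 b6←b4 b7←b4
Join-block Dom:
  b3: preds {b0,b2,b4,b6}: {b0} ∩ {b0,b2} ∩ {b0,b3,b4} ∩ {b0,b3,b4,b6} = {b0}; idom=b0
  b5: preds {b1,b2}: {b0,b1} ∩ {b0,b2} = {b0}; idom=b0
  b7: preds {b4,b6}: {b0,b3,b4} ∩ {b0,b3,b4,b6} = {b0,b3,b4}; idom=b4

DF walk-up:
  b3←b0: walk · to b0
  b3←b2: walk b2 to b0
  b3←b4: walk b4→b3 to b0
  b3←b6: walk b6→b4→b3 to b0
  b5←b1: walk b1 to b0
  b5←b2: walk b2 to b0
  b7←b4: walk · to b4
  b7←b6: walk b6 to b4
  b0 → ∅
  b1 → {b5}
  b2 → {b3,b5}
  b3 → {b3}
  b4 → {b3}
  b5 → ∅
  b6 → {b3,b7}
  b7 → ∅

φ for t: defs {b0,b4,b7}
  DF⁺ = {b3}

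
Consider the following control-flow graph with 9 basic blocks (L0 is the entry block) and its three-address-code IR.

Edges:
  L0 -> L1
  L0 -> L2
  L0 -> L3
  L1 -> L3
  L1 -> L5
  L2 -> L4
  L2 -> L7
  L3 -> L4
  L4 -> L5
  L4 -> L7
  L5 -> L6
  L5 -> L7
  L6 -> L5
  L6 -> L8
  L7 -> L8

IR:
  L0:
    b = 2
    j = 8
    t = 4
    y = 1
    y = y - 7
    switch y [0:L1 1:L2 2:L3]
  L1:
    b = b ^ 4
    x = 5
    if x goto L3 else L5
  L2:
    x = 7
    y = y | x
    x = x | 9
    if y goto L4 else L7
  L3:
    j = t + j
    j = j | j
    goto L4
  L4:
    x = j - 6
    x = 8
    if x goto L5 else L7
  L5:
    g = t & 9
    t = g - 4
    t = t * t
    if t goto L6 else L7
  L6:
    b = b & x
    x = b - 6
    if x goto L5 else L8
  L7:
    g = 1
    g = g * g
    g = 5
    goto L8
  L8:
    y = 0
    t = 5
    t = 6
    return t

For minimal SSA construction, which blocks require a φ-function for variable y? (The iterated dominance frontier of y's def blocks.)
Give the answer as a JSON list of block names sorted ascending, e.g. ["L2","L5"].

idom tree: L1←L0 L2←L0 L3←L0 L4←L0 L5←L0 L6←L5 L7←L0 L8←L0
Dom∩ at merges:
  L3: preds {L0,L1}: {L0} ∩ {L0,L1} = {L0}; idom=L0
  L4: preds {L2,L3}: {L0,L2} ∩ {L0,L3} = {L0}; idom=L0
  L5: preds {L1,L4,L6}: {L0,L1} ∩ {L0,L4} ∩ {L0,L5,L6} = {L0}; idom=L0
  L7: preds {L2,L4,L5}: {L0,L2} ∩ {L0,L4} ∩ {L0,L5} = {L0}; idom=L0
  L8: preds {L6,L7}: {L0,L5,L6} ∩ {L0,L7} = {L0}; idom=L0

Frontier:
  L3←L0: walk · to L0
  L3←L1: walk L1 to L0
  L4←L2: walk L2 to L0
  L4←L3: walk L3 to L0
  L5←L1: walk L1 to L0
  L5←L4: walk L4 to L0
  L5←L6: walk L6→L5 to L0
  L7←L2: walk L2 to L0
  L7←L4: walk L4 to L0
  L7←L5: walk L5 to L0
  L8←L6: walk L6→L5 to L0
  L8←L7: walk L7 to L0
  DF(L0)=∅
  DF(L1)={L3,L5}
  DF(L2)={L4,L7}
  DF(L3)={L4}
  DF(L4)={L5,L7}
  DF(L5)={L5,L7,L8}
  DF(L6)={L5,L8}
  DF(L7)={L8}
  DF(L8)=∅

φ for y: defs {L0,L2,L8}
  DF⁺ = {L4,L5,L7,L8}

Answer: ["L4", "L5", "L7", "L8"]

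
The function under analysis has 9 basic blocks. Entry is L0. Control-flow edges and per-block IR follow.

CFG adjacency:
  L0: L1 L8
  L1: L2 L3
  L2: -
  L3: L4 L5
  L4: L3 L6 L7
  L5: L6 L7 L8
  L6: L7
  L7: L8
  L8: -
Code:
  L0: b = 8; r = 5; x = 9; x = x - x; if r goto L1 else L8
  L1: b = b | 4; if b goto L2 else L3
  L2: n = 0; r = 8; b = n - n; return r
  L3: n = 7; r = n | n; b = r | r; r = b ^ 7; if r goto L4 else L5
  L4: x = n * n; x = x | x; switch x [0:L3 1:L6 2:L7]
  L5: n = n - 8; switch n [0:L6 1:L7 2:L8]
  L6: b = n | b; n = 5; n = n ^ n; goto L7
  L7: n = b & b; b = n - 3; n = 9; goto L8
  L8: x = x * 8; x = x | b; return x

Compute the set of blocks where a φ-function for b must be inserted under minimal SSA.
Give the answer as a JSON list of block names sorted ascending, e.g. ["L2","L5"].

idom tree: L1←L0 L2←L1 L3←L1 L4←L3 L5←L3 L6←L3 L7←L3 L8←L0
Dom∩ at merges:
  L3: preds {L1,L4}: {L0,L1} ∩ {L0,L1,L3,L4} = {L0,L1}; idom=L1
  L6: preds {L4,L5}: {L0,L1,L3,L4} ∩ {L0,L1,L3,L5} = {L0,L1,L3}; idom=L3
  L7: preds {L4,L5,L6}: {L0,L1,L3,L4} ∩ {L0,L1,L3,L5} ∩ {L0,L1,L3,L6} = {L0,L1,L3}; idom=L3
  L8: preds {L0,L5,L7}: {L0} ∩ {L0,L1,L3,L5} ∩ {L0,L1,L3,L7} = {L0}; idom=L0

DF derivation:
  join L3 pred L1: · stop@L1
  join L3 pred L4: L4→L3 stop@L1
  join L6 pred L4: L4 stop@L3
  join L6 pred L5: L5 stop@L3
  join L7 pred L4: L4 stop@L3
  join L7 pred L5: L5 stop@L3
  join L7 pred L6: L6 stop@L3
  join L8 pred L0: · stop@L0
  join L8 pred L5: L5→L3→L1 stop@L0
  join L8 pred L7: L7→L3→L1 stop@L0
  L0 → ∅
  L1 → {L8}
  L2 → ∅
  L3 → {L3,L8}
  L4 → {L3,L6,L7}
  L5 → {L6,L7,L8}
  L6 → {L7}
  L7 → {L8}
  L8 → ∅

φ for b: defs {L0,L1,L2,L3,L6,L7}
  DF⁺ = {L3,L7,L8}

Answer: ["L3", "L7", "L8"]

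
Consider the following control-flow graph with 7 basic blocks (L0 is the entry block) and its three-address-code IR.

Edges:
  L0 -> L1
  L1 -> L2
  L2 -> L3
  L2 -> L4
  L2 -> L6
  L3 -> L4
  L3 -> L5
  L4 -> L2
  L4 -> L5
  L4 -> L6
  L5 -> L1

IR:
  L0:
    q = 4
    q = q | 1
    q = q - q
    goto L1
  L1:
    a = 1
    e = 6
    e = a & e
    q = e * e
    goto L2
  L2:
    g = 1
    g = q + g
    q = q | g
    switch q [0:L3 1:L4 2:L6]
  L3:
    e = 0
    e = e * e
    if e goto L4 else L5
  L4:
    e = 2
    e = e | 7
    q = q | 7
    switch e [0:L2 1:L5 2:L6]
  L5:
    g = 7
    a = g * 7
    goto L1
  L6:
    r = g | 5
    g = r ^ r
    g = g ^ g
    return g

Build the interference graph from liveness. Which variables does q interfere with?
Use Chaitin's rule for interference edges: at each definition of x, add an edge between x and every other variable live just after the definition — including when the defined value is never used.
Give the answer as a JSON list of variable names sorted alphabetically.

Block summaries:
  L0 def {q} use ∅
  L1 def {a,e,q} use ∅
  L2 def {g,q} use {q}
  L3 def {e} use ∅
  L4 def {e,q} use {q}
  L5 def {a,g} use ∅
  L6 def {g,r} use {g}

Liveness:
  L0: in=∅ out=∅
  L1: in=∅ out={q}
  L2: in={q} out={g,q}
  L3: in={g,q} out={g,q}
  L4: in={g,q} out={g,q}
  L5: in=∅ out=∅
  L6: in={g} out=∅

Interfere edges:
  a: {e}
  e: {a,g,q}
  g: {e,q}
  q: {e,g}
  r: ∅

N(q) = ["e", "g"]

Answer: ["e", "g"]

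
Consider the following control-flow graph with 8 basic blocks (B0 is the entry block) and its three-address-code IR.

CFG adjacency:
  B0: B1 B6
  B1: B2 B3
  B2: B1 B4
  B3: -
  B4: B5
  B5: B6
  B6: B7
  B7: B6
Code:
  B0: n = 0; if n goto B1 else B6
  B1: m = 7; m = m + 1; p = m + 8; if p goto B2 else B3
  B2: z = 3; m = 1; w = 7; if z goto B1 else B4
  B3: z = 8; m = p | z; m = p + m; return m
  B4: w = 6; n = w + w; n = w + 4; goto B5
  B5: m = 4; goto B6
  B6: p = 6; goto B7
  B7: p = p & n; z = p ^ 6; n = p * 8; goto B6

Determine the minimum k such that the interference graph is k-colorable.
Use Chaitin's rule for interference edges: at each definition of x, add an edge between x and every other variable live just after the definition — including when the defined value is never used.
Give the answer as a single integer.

Block summaries:
  B0: def={n} ue=∅
  B1: def={m,p} ue=∅
  B2: def={m,w,z} ue=∅
  B3: def={m,z} ue={p}
  B4: def={n,w} ue=∅
  B5: def={m} ue=∅
  B6: def={p} ue=∅
  B7: def={n,p,z} ue={n,p}

Backward fixpoint:
  B0 li=∅ lo={n}
  B1 li=∅ lo={p}
  B2 li=∅ lo=∅
  B3 li={p} lo=∅
  B4 li=∅ lo={n}
  B5 li={n} lo={n}
  B6 li={n} lo={n,p}
  B7 li={n,p} lo={n}

Interfere edges:
  m: {n,p,z}
  n: {m,p,w}
  p: {m,n,z}
  w: {n,z}
  z: {m,p,w}

Registers:
  lower bound: {m,n,p} mutually conflict ⇒ χ ≥ 3
  3-colouring: r0={m,w}  r1={n,z}  r2={p}
  χ = 3

Answer: 3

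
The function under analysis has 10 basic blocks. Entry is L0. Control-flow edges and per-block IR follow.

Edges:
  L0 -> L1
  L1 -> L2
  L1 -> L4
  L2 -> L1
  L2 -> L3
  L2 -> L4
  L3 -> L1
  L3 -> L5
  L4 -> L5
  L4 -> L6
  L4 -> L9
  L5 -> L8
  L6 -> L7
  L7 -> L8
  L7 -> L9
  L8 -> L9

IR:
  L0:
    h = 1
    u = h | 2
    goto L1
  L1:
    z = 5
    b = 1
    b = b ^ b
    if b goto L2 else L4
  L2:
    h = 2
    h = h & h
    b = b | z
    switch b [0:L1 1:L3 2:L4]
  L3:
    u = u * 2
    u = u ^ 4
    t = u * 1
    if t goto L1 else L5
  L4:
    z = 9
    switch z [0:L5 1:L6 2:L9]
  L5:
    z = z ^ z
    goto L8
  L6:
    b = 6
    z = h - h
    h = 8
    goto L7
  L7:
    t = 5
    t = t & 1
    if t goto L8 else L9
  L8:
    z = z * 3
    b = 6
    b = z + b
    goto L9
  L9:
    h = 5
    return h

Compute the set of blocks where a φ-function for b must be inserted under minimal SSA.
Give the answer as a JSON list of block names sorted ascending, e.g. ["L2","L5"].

idom tree: L1←L0 L2←L1 L3←L2 L4←L1 L5←L1 L6←L4 L7←L6 L8←L1 L9←L1
Dom at joins:
  L1: preds {L0,L2,L3}: {L0} ∩ {L0,L1,L2} ∩ {L0,L1,L2,L3} = {L0}; idom=L0
  L4: preds {L1,L2}: {L0,L1} ∩ {L0,L1,L2} = {L0,L1}; idom=L1
  L5: preds {L3,L4}: {L0,L1,L2,L3} ∩ {L0,L1,L4} = {L0,L1}; idom=L1
  L8: preds {L5,L7}: {L0,L1,L5} ∩ {L0,L1,L4,L6,L7} = {L0,L1}; idom=L1
  L9: preds {L4,L7,L8}: {L0,L1,L4} ∩ {L0,L1,L4,L6,L7} ∩ {L0,L1,L8} = {L0,L1}; idom=L1

DF walk-up:
  L1←L0: walk · to L0
  L1←L2: walk L2→L1 to L0
  L1←L3: walk L3→L2→L1 to L0
  L4←L1: walk · to L1
  L4←L2: walk L2 to L1
  L5←L3: walk L3→L2 to L1
  L5←L4: walk L4 to L1
  L8←L5: walk L5 to L1
  L8←L7: walk L7→L6→L4 to L1
  L9←L4: walk L4 to L1
  L9←L7: walk L7→L6→L4 to L1
  L9←L8: walk L8 to L1
  L0: DF=∅
  L1: DF={L1}
  L2: DF={L1,L4,L5}
  L3: DF={L1,L5}
  L4: DF={L5,L8,L9}
  L5: DF={L8}
  L6: DF={L8,L9}
  L7: DF={L8,L9}
  L8: DF={L9}
  L9: DF=∅

φ for b: defs {L1,L2,L6,L8}
  DF⁺ = {L1,L4,L5,L8,L9}

Answer: ["L1", "L4", "L5", "L8", "L9"]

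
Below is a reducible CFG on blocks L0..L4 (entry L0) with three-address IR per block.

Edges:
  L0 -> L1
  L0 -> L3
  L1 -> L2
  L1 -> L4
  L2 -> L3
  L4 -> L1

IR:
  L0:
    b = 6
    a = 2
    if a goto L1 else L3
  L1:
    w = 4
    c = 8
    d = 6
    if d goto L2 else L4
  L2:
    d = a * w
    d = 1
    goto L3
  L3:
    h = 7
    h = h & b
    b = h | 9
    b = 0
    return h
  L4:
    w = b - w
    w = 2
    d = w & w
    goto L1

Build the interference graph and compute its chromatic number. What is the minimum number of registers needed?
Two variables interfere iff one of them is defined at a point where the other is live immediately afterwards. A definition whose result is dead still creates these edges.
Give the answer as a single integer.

Answer: 4

Analysis:
def/use:
  L0: def={a,b} ue=∅
  L1: def={c,d,w} ue=∅
  L2: def={d} ue={a,w}
  L3: def={b,h} ue={b}
  L4: def={d,w} ue={b,w}

Live sets:
  L0 li=∅ lo={a,b}
  L1 li={a,b} lo={a,b,w}
  L2 li={a,b,w} lo={b}
  L3 li={b} lo=∅
  L4 li={a,b,w} lo={a,b}

Interfere edges:
  a: {b,c,d,w}
  b: {a,c,d,h,w}
  c: {a,b,w}
  d: {a,b,w}
  h: {b}
  w: {a,b,c,d}

Colouring:
  {a,b,c,w} pairwise interfere (4-clique) ⇒ χ ≥ 4
  4-colouring: r0={b}  r1={a,h}  r2={w}  r3={c,d}
  χ = 4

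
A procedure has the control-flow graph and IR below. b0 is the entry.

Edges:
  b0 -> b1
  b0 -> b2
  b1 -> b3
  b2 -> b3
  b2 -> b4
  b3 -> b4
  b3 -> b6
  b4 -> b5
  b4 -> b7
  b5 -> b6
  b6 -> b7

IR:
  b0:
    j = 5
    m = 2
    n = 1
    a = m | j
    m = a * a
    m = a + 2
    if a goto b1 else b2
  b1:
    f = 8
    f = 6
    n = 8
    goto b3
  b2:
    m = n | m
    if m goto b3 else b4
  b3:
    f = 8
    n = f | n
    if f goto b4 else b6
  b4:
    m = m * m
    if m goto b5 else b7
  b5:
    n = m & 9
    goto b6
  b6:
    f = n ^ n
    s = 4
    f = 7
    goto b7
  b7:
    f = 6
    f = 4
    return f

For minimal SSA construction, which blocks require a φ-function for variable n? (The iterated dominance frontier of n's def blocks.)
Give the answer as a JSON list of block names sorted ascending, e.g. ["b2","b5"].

idom tree: b1←b0 b2←b0 b3←b0 b4←b0 b5←b4 b6←b0 b7←b0
Dom at joins:
  b3: preds {b1,b2}: {b0,b1} ∩ {b0,b2} = {b0}; idom=b0
  b4: preds {b2,b3}: {b0,b2} ∩ {b0,b3} = {b0}; idom=b0
  b6: preds {b3,b5}: {b0,b3} ∩ {b0,b4,b5} = {b0}; idom=b0
  b7: preds {b4,b6}: {b0,b4} ∩ {b0,b6} = {b0}; idom=b0

DF walk-up:
  b3←b1: walk b1 to b0
  b3←b2: walk b2 to b0
  b4←b2: walk b2 to b0
  b4←b3: walk b3 to b0
  b6←b3: walk b3 to b0
  b6←b5: walk b5→b4 to b0
  b7←b4: walk b4 to b0
  b7←b6: walk b6 to b0
  b0 → ∅
  b1 → {b3}
  b2 → {b3,b4}
  b3 → {b4,b6}
  b4 → {b6,b7}
  b5 → {b6}
  b6 → {b7}
  b7 → ∅

φ for n: defs {b0,b1,b3,b5}
  DF⁺ = {b3,b4,b6,b7}

Answer: ["b3", "b4", "b6", "b7"]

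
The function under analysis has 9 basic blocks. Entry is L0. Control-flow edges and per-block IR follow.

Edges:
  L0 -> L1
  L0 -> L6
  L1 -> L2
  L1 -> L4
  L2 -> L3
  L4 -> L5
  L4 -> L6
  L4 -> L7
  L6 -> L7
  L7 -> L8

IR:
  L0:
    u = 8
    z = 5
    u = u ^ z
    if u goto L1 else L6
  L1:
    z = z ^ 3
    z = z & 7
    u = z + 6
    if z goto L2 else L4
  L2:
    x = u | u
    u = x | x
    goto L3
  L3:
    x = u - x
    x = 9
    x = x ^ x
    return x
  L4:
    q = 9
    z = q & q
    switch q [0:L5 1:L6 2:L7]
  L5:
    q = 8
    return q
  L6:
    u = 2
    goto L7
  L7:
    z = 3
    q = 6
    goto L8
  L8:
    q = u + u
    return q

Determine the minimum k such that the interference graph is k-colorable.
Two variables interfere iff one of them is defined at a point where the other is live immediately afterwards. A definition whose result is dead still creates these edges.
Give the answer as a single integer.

Answer: 3

Analysis:
Block summaries:
  L0 def {u,z} use ∅
  L1 def {u,z} use {z}
  L2 def {u,x} use {u}
  L3 def {x} use {u,x}
  L4 def {q,z} use ∅
  L5 def {q} use ∅
  L6 def {u} use ∅
  L7 def {q,z} use ∅
  L8 def {q} use {u}

Backward fixpoint:
  live L0: ∅→{z}
  live L1: {z}→{u}
  live L2: {u}→{u,x}
  live L3: {u,x}→∅
  live L4: {u}→{u}
  live L5: ∅→∅
  live L6: ∅→{u}
  live L7: {u}→{u}
  live L8: {u}→∅

Conflict graph:
  q: {u,z}
  u: {q,x,z}
  x: {u}
  z: {q,u}

Colouring:
  {q,u,z} pairwise interfere (3-clique) ⇒ χ ≥ 3
  assign q→c1 u→c0 x→c1 z→c2 — no edge inside a register ⇒ χ ≤ 3
  χ = 3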